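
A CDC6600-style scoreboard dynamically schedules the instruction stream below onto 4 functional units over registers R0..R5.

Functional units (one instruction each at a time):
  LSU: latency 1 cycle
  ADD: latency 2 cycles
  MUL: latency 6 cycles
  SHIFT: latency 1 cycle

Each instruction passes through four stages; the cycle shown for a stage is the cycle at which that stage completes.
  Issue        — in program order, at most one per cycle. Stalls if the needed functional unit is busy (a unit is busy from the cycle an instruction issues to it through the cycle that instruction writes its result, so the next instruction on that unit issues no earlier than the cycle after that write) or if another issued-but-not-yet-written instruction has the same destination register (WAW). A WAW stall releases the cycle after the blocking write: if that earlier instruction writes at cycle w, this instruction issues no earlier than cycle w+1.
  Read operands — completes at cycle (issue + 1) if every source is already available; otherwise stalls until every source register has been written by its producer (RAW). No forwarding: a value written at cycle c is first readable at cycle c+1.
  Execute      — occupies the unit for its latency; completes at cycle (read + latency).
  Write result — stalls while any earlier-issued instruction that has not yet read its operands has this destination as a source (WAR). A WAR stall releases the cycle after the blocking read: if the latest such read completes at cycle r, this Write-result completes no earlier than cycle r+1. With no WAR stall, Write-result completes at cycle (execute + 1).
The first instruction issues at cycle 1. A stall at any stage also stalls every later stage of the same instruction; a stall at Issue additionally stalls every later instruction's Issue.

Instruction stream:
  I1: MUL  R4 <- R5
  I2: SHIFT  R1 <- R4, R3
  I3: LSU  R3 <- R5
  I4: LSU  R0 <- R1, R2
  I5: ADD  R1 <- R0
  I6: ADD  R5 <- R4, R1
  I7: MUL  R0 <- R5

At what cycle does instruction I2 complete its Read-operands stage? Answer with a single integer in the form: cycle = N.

cycle = 10

cycle 1: I1→MUL
cycle 2: I1 RO, I2→SHIFT
cycle 3: I3→LSU
cycle 4: I3 RO
cycle 5: I3 EX
cycle 8: I1 EX
cycle 9: I1 WR R4
cycle 10: I2 RO
cycle 11: I2 EX, I3 WR R3
cycle 12: I2 WR R1, I4→LSU
cycle 13: I4 RO, I5→ADD
cycle 14: I4 EX
cycle 15: I4 WR R0
cycle 16: I5 RO
cycle 18: I5 EX
cycle 19: I5 WR R1
cycle 20: I6→ADD
cycle 21: I6 RO, I7→MUL
cycle 23: I6 EX
cycle 24: I6 WR R5
cycle 25: I7 RO
cycle 31: I7 EX
cycle 32: I7 WR R0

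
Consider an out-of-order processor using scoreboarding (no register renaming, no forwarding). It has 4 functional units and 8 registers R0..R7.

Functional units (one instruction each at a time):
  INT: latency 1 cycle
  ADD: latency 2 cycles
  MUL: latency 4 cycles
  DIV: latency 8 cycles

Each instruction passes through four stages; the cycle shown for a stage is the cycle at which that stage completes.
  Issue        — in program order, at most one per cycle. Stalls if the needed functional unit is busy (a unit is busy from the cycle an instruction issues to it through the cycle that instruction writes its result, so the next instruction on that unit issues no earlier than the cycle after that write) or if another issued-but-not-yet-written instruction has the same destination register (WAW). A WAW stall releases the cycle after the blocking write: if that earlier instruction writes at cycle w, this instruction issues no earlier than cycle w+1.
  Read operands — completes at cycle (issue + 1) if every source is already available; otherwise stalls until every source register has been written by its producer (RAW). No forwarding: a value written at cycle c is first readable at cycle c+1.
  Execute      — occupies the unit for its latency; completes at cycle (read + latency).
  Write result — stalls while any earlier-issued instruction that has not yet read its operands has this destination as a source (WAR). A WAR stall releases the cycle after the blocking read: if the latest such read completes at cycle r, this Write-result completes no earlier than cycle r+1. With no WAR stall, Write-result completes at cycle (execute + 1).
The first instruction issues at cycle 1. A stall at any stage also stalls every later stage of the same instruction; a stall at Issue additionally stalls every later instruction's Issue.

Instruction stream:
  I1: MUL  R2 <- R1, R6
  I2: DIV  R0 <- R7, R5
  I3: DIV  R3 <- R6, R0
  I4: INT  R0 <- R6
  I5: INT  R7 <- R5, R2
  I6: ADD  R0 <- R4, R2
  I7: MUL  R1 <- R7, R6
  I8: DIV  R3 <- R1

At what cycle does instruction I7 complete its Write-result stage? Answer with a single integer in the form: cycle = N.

I1 -> (1, 2, 6, 7)
I2 -> (2, 3, 11, 12)
I3 -> (13, 14, 22, 23)  // struct: DIV busy until I2 writes@12
I4 -> (14, 15, 16, 17)
I5 -> (18, 19, 20, 21)  // struct: INT busy until I4 writes@17
I6 -> (19, 20, 22, 23)
I7 -> (20, 22, 26, 27)  // RAW R7: wait I5 write@21
I8 -> (24, 28, 36, 37)  // struct: DIV busy until I3 writes@23, RAW R1: wait I7 write@27

cycle = 27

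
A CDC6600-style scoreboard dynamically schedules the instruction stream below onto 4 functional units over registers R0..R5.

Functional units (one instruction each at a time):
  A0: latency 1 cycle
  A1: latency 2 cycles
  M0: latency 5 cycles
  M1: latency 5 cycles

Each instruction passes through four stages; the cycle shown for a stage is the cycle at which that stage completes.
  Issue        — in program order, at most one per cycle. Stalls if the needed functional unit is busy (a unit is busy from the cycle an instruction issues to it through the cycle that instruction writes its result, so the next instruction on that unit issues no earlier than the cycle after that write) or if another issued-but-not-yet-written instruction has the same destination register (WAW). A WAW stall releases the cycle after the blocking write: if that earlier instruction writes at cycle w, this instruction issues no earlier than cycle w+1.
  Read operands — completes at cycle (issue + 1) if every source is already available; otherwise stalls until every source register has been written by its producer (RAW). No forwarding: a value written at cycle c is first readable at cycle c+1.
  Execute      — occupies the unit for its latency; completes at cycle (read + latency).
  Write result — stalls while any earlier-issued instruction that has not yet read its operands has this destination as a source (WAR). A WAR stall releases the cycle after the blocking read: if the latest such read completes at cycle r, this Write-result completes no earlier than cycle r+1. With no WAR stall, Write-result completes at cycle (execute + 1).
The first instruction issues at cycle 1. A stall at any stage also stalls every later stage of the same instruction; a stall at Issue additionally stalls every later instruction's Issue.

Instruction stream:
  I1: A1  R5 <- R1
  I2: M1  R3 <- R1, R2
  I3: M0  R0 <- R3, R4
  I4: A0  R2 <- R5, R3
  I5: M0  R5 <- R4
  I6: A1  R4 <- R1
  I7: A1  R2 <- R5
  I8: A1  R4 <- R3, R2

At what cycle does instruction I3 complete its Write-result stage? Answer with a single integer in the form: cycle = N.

  I1 | 1 | 2 | 4 | 5
  I2 | 2 | 3 | 8 | 9
  I3 | 3 | 10 | 15 | 16   RAW R3: wait I2 write@9
  I4 | 4 | 10 | 11 | 12   RAW R3: wait I2 write@9
  I5 | 17 | 18 | 23 | 24   struct: M0 busy until I3 writes@16
  I6 | 18 | 19 | 21 | 22
  I7 | 23 | 25 | 27 | 28   struct: A1 busy until I6 writes@22 · RAW R5: wait I5 write@24
  I8 | 29 | 30 | 32 | 33   struct: A1 busy until I7 writes@28

cycle = 16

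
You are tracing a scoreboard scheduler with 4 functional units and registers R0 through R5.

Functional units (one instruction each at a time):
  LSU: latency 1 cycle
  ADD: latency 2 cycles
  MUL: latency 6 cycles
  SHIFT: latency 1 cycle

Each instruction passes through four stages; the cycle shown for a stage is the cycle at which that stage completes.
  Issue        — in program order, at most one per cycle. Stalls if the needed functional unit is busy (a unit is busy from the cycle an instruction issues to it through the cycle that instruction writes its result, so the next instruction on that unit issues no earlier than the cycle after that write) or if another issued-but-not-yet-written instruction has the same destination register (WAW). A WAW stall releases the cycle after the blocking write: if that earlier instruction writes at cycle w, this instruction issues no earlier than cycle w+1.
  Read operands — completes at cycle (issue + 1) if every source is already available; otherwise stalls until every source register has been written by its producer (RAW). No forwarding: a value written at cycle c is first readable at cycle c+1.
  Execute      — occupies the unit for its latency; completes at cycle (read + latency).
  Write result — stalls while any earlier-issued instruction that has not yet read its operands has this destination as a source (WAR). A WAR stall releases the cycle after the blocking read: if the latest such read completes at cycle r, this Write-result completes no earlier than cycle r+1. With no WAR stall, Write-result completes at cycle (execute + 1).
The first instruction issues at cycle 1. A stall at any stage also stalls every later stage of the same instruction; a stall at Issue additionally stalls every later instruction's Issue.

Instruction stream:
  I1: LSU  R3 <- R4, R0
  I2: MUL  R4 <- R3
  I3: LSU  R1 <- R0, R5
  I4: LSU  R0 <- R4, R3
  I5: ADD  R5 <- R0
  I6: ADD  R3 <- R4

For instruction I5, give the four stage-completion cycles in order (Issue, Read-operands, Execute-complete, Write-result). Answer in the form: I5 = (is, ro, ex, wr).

c1: I1 issues→LSU
c2: I1 reads, I2 issues→MUL
c3: I1 exec-done
c4: I1 writes R3
c5: I2 reads, I3 issues→LSU
c6: I3 reads
c7: I3 exec-done
c8: I3 writes R1
c9: I4 issues→LSU
c10: I5 issues→ADD
c11: I2 exec-done
c12: I2 writes R4
c13: I4 reads
c14: I4 exec-done
c15: I4 writes R0
c16: I5 reads
c18: I5 exec-done
c19: I5 writes R5
c20: I6 issues→ADD
c21: I6 reads
c23: I6 exec-done
c24: I6 writes R3

I5 = (10, 16, 18, 19)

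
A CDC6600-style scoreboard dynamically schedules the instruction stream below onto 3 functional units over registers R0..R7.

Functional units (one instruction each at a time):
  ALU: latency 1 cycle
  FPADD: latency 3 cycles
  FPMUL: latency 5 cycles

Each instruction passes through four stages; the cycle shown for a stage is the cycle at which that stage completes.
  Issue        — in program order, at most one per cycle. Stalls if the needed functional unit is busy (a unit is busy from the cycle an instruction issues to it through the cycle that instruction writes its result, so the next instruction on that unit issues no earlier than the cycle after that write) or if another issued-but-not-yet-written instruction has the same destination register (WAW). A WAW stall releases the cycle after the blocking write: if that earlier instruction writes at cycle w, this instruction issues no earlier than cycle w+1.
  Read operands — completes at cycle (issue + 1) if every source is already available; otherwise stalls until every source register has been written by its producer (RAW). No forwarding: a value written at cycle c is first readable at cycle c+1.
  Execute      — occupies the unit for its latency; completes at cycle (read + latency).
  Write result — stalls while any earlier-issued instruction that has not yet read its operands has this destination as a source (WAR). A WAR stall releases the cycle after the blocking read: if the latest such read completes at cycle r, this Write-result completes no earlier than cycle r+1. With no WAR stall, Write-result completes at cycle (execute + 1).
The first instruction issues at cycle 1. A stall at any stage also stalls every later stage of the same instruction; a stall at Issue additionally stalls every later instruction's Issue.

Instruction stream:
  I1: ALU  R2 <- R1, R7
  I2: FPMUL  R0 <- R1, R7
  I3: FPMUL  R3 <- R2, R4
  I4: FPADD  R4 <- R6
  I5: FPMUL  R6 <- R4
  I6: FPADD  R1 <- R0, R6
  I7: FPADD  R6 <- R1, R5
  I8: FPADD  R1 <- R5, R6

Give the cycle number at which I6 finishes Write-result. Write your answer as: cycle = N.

[I1] 1/2/3/4
[I2] 2/3/8/9
[I3] 10/11/16/17  (struct: FPMUL busy until I2 writes@9)
[I4] 11/12/15/16
[I5] 18/19/24/25  (struct: FPMUL busy until I3 writes@17)
[I6] 19/26/29/30  (RAW R6: wait I5 write@25)
[I7] 31/32/35/36  (struct: FPADD busy until I6 writes@30)
[I8] 37/38/41/42  (struct: FPADD busy until I7 writes@36)

cycle = 30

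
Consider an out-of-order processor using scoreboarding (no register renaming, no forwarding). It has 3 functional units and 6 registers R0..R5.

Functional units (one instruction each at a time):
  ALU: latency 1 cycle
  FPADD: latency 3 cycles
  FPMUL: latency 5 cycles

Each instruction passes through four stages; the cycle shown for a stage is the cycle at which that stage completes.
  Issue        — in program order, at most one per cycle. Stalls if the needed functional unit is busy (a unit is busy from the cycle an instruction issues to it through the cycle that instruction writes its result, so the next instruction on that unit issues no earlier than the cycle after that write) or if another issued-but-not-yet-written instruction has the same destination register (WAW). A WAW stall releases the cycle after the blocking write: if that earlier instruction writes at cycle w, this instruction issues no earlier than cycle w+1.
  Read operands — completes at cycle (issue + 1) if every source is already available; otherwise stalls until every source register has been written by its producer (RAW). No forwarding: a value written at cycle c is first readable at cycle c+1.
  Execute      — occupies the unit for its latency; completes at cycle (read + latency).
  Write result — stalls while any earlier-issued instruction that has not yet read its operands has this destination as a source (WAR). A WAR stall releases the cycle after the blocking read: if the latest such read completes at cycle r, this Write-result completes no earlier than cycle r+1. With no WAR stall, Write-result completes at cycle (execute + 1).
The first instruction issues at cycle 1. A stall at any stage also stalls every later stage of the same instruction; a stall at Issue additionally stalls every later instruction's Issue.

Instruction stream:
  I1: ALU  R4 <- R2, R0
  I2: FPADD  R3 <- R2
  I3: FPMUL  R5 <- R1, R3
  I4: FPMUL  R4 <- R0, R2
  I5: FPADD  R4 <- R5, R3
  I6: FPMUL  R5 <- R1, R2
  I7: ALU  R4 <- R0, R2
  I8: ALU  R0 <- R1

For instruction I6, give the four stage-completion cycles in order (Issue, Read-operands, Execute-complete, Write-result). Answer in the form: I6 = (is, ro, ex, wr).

[1] I1 dispatched to ALU
[2] I1 operands ready · I2 dispatched to FPADD
[3] I1 complete · I2 operands ready · I3 dispatched to FPMUL
[4] R4←I1
[6] I2 complete
[7] R3←I2
[8] I3 operands ready
[13] I3 complete
[14] R5←I3
[15] I4 dispatched to FPMUL
[16] I4 operands ready
[21] I4 complete
[22] R4←I4
[23] I5 dispatched to FPADD
[24] I5 operands ready · I6 dispatched to FPMUL
[25] I6 operands ready
[27] I5 complete
[28] R4←I5
[29] I7 dispatched to ALU
[30] I6 complete · I7 operands ready
[31] R5←I6 · I7 complete
[32] R4←I7
[33] I8 dispatched to ALU
[34] I8 operands ready
[35] I8 complete
[36] R0←I8

I6 = (24, 25, 30, 31)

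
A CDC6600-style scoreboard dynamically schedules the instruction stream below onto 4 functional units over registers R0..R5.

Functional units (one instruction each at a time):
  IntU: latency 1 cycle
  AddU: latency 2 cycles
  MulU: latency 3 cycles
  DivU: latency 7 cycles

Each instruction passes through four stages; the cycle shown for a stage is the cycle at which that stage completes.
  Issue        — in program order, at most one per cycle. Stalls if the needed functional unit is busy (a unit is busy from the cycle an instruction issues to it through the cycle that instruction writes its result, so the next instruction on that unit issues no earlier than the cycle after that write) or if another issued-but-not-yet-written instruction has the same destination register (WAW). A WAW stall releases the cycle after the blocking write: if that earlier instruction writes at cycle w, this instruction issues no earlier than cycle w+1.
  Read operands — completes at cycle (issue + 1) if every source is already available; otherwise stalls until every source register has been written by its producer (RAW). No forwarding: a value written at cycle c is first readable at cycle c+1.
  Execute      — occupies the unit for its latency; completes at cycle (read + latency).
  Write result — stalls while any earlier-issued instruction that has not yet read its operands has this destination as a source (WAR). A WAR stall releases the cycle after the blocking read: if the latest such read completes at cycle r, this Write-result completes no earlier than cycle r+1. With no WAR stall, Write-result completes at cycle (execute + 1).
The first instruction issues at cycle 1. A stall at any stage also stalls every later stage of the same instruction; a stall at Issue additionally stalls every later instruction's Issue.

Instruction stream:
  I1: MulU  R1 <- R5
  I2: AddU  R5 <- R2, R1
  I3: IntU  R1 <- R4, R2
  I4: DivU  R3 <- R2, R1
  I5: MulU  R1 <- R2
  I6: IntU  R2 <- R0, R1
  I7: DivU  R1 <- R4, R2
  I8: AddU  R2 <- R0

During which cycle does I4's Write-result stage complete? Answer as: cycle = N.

I1  is:1  ro:2  ex:5  wr:6
I2  is:2  ro:7  ex:9  wr:10  — RAW R1: wait I1 write@6
I3  is:7  ro:8  ex:9  wr:10  — WAW R1: wait I1 write@6
I4  is:8  ro:11  ex:18  wr:19  — RAW R1: wait I3 write@10
I5  is:11  ro:12  ex:15  wr:16  — WAW R1: wait I3 write@10
I6  is:12  ro:17  ex:18  wr:19  — RAW R1: wait I5 write@16
I7  is:20  ro:21  ex:28  wr:29  — struct: DivU busy until I4 writes@19
I8  is:21  ro:22  ex:24  wr:25

cycle = 19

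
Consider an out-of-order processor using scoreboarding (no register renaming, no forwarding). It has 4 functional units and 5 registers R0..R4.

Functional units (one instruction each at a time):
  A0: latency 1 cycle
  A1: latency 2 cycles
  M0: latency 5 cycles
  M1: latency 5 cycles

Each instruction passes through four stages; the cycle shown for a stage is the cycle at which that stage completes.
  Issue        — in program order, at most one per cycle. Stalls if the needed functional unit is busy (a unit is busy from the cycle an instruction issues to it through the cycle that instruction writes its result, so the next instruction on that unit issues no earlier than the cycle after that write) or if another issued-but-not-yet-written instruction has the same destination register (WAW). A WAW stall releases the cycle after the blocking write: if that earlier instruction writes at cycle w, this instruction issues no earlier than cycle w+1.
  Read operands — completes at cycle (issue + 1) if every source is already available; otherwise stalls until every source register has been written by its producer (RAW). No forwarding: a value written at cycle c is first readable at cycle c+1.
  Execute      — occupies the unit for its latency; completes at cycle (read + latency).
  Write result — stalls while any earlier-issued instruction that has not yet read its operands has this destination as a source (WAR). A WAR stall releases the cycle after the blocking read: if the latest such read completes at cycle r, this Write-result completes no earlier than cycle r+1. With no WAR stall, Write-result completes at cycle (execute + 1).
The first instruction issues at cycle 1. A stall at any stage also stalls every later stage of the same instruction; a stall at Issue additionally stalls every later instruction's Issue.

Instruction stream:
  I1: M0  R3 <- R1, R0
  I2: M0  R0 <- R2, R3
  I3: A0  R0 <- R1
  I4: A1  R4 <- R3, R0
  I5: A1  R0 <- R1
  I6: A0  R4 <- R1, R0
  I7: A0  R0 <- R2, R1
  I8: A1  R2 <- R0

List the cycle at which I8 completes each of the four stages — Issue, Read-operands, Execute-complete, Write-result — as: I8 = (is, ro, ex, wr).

I8 = (34, 37, 39, 40)

t=1  issue I1 (M0)
t=2  I1 read-ops
t=7  I1 finished on M0
t=8  I1→R3
t=9  issue I2 (M0)
t=10  I2 read-ops
t=15  I2 finished on M0
t=16  I2→R0
t=17  issue I3 (A0)
t=18  I3 read-ops; issue I4 (A1)
t=19  I3 finished on A0
t=20  I3→R0
t=21  I4 read-ops
t=23  I4 finished on A1
t=24  I4→R4
t=25  issue I5 (A1)
t=26  I5 read-ops; issue I6 (A0)
t=28  I5 finished on A1
t=29  I5→R0
t=30  I6 read-ops
t=31  I6 finished on A0
t=32  I6→R4
t=33  issue I7 (A0)
t=34  I7 read-ops; issue I8 (A1)
t=35  I7 finished on A0
t=36  I7→R0
t=37  I8 read-ops
t=39  I8 finished on A1
t=40  I8→R2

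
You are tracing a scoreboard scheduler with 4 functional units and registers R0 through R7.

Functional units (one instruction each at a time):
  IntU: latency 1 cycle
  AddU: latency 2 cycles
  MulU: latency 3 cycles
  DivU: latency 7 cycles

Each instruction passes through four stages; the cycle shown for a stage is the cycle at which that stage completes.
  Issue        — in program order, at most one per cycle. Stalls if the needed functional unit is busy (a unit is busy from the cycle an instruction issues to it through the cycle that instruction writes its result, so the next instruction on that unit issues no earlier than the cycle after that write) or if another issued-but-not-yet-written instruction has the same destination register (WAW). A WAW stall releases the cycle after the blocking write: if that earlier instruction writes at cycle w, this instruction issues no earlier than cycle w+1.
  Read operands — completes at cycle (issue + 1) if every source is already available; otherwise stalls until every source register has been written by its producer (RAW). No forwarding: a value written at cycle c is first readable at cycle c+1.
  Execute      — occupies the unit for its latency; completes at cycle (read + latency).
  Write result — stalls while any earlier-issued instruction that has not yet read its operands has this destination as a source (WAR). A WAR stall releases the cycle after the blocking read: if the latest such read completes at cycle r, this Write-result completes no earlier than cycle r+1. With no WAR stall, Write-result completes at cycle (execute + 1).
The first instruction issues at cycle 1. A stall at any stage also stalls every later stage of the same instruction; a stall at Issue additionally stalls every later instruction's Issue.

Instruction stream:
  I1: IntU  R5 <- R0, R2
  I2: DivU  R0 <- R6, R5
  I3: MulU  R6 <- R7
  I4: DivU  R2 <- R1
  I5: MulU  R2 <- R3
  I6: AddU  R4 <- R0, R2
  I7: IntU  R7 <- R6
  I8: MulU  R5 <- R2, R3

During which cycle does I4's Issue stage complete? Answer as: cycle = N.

c1: I1 issues→IntU
c2: I1 reads · I2 issues→DivU
c3: I1 exec-done · I3 issues→MulU
c4: I1 writes R5 · I3 reads
c5: I2 reads
c7: I3 exec-done
c8: I3 writes R6
c12: I2 exec-done
c13: I2 writes R0
c14: I4 issues→DivU
c15: I4 reads
c22: I4 exec-done
c23: I4 writes R2
c24: I5 issues→MulU
c25: I5 reads · I6 issues→AddU
c26: I7 issues→IntU
c27: I7 reads
c28: I5 exec-done · I7 exec-done
c29: I5 writes R2 · I7 writes R7
c30: I6 reads · I8 issues→MulU
c31: I8 reads
c32: I6 exec-done
c33: I6 writes R4
c34: I8 exec-done
c35: I8 writes R5

cycle = 14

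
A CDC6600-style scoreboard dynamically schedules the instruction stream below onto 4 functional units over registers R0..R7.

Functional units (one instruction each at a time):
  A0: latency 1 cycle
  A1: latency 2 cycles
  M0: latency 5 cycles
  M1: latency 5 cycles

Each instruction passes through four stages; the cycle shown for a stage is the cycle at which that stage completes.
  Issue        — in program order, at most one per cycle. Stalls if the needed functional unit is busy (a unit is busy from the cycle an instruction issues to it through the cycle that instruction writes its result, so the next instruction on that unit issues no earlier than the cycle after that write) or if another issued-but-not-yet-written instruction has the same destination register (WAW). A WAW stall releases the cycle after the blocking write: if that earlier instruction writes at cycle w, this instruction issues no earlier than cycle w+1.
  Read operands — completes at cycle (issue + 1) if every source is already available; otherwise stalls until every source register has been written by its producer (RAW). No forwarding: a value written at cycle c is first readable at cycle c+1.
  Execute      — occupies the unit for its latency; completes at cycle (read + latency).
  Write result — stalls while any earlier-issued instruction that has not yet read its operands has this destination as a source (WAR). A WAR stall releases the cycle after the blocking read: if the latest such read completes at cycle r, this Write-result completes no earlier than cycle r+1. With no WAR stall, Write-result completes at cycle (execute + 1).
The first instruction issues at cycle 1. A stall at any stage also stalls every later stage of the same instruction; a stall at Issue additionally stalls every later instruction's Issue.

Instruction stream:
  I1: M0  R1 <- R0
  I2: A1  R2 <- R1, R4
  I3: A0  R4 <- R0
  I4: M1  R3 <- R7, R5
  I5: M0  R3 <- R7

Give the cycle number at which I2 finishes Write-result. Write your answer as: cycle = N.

c1: I1→M0
c2: I1 RO | I2→A1
c3: I3→A0
c4: I3 RO | I4→M1
c5: I3 EX | I4 RO
c7: I1 EX
c8: I1 WR R1
c9: I2 RO
c10: I3 WR R4 | I4 EX
c11: I2 EX | I4 WR R3
c12: I2 WR R2 | I5→M0
c13: I5 RO
c18: I5 EX
c19: I5 WR R3

cycle = 12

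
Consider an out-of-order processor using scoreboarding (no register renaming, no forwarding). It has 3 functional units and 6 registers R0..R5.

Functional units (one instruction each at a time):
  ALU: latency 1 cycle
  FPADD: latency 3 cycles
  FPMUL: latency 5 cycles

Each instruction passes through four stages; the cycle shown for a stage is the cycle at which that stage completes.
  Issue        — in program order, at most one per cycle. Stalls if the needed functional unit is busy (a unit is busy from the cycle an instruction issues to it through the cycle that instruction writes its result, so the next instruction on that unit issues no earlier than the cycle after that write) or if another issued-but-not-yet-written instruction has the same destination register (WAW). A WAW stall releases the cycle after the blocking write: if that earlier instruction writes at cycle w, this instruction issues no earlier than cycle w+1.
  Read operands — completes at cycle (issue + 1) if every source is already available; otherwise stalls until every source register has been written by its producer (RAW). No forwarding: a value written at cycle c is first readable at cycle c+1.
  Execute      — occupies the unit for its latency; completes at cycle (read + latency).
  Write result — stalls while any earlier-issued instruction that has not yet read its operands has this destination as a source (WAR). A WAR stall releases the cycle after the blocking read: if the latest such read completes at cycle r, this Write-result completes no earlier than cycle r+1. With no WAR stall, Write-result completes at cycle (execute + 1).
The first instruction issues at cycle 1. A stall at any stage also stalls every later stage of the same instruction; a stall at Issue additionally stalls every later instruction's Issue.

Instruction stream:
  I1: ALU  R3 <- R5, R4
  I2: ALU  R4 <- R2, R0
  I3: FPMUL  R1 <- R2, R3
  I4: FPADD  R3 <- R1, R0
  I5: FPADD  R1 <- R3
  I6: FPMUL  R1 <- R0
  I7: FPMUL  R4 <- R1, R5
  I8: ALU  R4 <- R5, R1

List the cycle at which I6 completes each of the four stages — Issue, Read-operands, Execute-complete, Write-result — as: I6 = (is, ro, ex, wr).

1) issue 1, read 2, done 3, write 4
2) issue 5, read 6, done 7, write 8  <struct: ALU busy until I1 writes@4>
3) issue 6, read 7, done 12, write 13
4) issue 7, read 14, done 17, write 18  <RAW R1: wait I3 write@13>
5) issue 19, read 20, done 23, write 24  <struct: FPADD busy until I4 writes@18>
6) issue 25, read 26, done 31, write 32  <WAW R1: wait I5 write@24>
7) issue 33, read 34, done 39, write 40  <struct: FPMUL busy until I6 writes@32>
8) issue 41, read 42, done 43, write 44  <WAW R4: wait I7 write@40>

I6 = (25, 26, 31, 32)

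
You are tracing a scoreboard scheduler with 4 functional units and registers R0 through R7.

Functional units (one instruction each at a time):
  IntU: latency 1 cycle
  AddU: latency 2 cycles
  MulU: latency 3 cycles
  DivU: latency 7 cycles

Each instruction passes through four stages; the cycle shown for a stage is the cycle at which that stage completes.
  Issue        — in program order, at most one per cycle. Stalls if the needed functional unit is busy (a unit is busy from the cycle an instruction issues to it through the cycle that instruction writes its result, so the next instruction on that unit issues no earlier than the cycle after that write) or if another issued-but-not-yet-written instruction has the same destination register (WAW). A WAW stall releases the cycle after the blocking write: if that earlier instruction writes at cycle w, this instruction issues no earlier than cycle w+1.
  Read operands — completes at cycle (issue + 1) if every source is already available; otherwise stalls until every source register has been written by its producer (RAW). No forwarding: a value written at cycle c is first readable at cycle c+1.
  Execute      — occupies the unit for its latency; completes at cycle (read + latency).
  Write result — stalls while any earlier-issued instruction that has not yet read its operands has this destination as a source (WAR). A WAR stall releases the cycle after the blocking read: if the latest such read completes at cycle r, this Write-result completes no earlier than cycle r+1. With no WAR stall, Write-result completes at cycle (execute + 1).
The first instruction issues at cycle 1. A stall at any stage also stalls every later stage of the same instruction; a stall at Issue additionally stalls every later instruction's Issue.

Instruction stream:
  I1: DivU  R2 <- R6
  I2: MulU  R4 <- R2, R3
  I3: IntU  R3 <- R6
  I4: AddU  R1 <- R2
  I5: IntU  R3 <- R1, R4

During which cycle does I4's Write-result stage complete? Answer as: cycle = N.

cycle = 14

[1] I1→DivU
[2] I1 RO | I2→MulU
[3] I3→IntU
[4] I3 RO | I4→AddU
[5] I3 EX
[9] I1 EX
[10] I1 WR R2
[11] I2 RO | I4 RO
[12] I3 WR R3
[13] I4 EX | I5→IntU
[14] I2 EX | I4 WR R1
[15] I2 WR R4
[16] I5 RO
[17] I5 EX
[18] I5 WR R3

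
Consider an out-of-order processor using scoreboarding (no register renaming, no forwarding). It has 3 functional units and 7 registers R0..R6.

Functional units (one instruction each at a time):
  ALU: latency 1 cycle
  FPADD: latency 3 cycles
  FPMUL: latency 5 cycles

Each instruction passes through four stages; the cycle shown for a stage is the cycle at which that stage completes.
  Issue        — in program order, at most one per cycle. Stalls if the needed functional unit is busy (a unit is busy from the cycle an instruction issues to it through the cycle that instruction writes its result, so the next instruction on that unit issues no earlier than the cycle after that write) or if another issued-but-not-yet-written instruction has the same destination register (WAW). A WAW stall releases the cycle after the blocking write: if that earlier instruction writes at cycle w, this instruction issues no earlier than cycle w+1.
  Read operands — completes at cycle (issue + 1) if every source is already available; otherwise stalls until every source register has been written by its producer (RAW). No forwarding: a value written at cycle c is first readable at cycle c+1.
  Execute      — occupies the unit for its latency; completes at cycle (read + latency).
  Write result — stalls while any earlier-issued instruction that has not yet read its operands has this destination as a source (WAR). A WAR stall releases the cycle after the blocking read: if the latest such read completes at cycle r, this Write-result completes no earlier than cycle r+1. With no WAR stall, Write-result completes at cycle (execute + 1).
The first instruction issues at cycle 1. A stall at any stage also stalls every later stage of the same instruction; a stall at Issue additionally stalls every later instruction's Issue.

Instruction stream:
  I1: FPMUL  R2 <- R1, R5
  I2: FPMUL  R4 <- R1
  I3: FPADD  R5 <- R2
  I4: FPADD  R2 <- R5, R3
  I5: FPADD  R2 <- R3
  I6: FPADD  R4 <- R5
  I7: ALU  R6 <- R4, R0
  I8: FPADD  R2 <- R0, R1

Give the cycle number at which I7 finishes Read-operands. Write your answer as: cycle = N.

I1: IS=1 RO=2 EX=7 WR=8
I2: IS=9 RO=10 EX=15 WR=16  [struct: FPMUL busy until I1 writes@8]
I3: IS=10 RO=11 EX=14 WR=15
I4: IS=16 RO=17 EX=20 WR=21  [struct: FPADD busy until I3 writes@15]
I5: IS=22 RO=23 EX=26 WR=27  [struct: FPADD busy until I4 writes@21]
I6: IS=28 RO=29 EX=32 WR=33  [struct: FPADD busy until I5 writes@27]
I7: IS=29 RO=34 EX=35 WR=36  [RAW R4: wait I6 write@33]
I8: IS=34 RO=35 EX=38 WR=39  [struct: FPADD busy until I6 writes@33]

cycle = 34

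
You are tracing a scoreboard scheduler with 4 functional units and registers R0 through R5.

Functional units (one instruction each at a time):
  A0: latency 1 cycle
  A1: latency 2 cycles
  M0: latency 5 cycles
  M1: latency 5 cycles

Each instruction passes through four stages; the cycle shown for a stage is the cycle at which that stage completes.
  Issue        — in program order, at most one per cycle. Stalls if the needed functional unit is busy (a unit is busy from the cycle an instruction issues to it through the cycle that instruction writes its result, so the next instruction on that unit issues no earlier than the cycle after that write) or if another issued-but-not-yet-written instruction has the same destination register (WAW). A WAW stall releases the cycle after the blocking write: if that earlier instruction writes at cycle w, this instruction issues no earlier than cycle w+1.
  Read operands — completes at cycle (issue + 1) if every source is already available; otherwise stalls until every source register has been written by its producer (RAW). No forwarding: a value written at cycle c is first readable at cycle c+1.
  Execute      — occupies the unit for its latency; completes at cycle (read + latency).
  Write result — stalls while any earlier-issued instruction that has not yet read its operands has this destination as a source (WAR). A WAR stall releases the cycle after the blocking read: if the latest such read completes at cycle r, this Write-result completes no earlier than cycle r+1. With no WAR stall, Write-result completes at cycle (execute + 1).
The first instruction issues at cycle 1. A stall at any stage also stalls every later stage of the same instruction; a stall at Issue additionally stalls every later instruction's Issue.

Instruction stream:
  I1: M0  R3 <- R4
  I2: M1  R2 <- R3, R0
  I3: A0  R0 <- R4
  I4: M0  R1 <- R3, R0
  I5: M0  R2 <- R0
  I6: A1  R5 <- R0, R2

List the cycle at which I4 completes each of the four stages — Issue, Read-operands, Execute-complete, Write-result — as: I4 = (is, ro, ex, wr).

I4 = (9, 11, 16, 17)

[1] I1 dispatched to M0
[2] I1 operands ready | I2 dispatched to M1
[3] I3 dispatched to A0
[4] I3 operands ready
[5] I3 complete
[7] I1 complete
[8] R3←I1
[9] I2 operands ready | I4 dispatched to M0
[10] R0←I3
[11] I4 operands ready
[14] I2 complete
[15] R2←I2
[16] I4 complete
[17] R1←I4
[18] I5 dispatched to M0
[19] I5 operands ready | I6 dispatched to A1
[24] I5 complete
[25] R2←I5
[26] I6 operands ready
[28] I6 complete
[29] R5←I6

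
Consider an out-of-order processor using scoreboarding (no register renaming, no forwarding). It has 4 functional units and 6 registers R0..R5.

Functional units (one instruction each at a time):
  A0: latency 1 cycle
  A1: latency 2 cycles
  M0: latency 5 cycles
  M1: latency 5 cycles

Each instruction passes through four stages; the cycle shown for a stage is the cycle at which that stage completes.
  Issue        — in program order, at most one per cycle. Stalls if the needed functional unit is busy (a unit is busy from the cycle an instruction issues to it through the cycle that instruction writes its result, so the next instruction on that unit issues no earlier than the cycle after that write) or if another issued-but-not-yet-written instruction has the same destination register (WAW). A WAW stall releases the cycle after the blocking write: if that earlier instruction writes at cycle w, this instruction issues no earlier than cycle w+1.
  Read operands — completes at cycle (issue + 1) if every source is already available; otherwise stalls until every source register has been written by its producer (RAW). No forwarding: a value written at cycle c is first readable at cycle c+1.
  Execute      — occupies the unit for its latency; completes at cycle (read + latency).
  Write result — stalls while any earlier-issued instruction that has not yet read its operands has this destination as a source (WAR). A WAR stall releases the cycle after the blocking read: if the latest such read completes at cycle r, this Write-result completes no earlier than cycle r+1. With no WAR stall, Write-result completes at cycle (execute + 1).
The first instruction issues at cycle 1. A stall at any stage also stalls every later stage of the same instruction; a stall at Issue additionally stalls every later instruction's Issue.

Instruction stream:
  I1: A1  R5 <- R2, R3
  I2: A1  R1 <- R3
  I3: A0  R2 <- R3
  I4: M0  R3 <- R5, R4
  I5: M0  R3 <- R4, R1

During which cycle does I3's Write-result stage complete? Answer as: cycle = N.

cycle = 10

t=1  I1 dispatched to A1
t=2  I1 operands ready
t=4  I1 complete
t=5  R5←I1
t=6  I2 dispatched to A1
t=7  I2 operands ready · I3 dispatched to A0
t=8  I3 operands ready · I4 dispatched to M0
t=9  I2 complete · I3 complete · I4 operands ready
t=10  R1←I2 · R2←I3
t=14  I4 complete
t=15  R3←I4
t=16  I5 dispatched to M0
t=17  I5 operands ready
t=22  I5 complete
t=23  R3←I5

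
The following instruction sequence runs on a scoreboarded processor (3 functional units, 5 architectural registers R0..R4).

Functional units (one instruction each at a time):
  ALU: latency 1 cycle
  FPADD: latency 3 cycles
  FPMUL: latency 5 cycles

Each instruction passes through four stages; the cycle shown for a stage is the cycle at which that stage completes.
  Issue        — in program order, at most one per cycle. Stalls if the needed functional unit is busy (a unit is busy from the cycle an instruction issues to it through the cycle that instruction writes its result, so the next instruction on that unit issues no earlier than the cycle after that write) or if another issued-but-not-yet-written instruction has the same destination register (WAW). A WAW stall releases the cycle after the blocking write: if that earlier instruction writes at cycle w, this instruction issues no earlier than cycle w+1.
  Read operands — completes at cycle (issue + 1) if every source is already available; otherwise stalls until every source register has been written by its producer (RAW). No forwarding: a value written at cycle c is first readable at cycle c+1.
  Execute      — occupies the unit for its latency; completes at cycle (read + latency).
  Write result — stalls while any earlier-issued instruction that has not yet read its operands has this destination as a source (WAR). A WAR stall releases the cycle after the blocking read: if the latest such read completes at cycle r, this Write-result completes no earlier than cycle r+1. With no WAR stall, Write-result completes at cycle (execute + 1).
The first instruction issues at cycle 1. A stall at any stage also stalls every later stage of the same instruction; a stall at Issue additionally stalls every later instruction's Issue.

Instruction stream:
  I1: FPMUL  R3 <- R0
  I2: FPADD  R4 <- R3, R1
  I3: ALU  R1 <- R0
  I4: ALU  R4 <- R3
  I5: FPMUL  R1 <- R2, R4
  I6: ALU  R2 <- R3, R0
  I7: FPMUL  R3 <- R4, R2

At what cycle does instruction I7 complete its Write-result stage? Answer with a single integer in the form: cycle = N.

cycle = 32

[1] I1→FPMUL
[2] I1 RO · I2→FPADD
[3] I3→ALU
[4] I3 RO
[5] I3 EX
[7] I1 EX
[8] I1 WR R3
[9] I2 RO
[10] I3 WR R1
[12] I2 EX
[13] I2 WR R4
[14] I4→ALU
[15] I4 RO · I5→FPMUL
[16] I4 EX
[17] I4 WR R4
[18] I5 RO · I6→ALU
[19] I6 RO
[20] I6 EX
[21] I6 WR R2
[23] I5 EX
[24] I5 WR R1
[25] I7→FPMUL
[26] I7 RO
[31] I7 EX
[32] I7 WR R3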